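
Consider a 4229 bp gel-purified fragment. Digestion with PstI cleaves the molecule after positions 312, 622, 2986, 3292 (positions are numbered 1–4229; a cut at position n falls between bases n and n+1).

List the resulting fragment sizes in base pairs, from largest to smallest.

Linear molecule, 4 cuts → 5 fragments:
  312 − 0 = 312 bp
  622 − 312 = 310 bp
  2986 − 622 = 2364 bp
  3292 − 2986 = 306 bp
  4229 − 3292 = 937 bp
Sorted largest to smallest: 2364, 937, 312, 310, 306 bp.

2364, 937, 312, 310, 306 bp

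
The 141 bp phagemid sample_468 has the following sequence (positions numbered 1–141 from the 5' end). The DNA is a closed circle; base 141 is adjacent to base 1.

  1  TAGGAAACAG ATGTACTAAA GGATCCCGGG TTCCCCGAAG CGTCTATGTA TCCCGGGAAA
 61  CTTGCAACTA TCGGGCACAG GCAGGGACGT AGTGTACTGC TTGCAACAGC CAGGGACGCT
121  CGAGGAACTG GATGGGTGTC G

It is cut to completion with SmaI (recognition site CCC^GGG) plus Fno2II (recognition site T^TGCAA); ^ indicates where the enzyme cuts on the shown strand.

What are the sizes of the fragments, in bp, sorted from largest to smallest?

SmaI sites (CCCGGG) start at positions 25, 52.
SmaI cuts after base 3 of each site, so after positions 27, 54.
Fno2II sites (TTGCAA) start at positions 62, 101.
Fno2II cuts after the first base of each site, so after positions 62, 101.
Combined cut positions: 27, 54, 62, 101.
Circular molecule, 4 cuts → 4 fragments:
  28–54 → 27 bp
  55–62 → 8 bp
  63–101 → 39 bp
  102–141 then 1–27 → 40 + 27 = 67 bp
Sorted largest to smallest: 67, 39, 27, 8 bp.

67, 39, 27, 8 bp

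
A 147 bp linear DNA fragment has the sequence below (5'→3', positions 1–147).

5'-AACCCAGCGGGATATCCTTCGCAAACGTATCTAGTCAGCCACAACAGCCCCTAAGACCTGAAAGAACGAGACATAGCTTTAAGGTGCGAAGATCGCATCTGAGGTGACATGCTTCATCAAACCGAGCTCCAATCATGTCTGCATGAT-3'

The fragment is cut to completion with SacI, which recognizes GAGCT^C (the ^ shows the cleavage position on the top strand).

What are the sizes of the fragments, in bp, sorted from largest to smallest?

The SacI site (GAGCTC) starts at position 124.
SacI cuts after base 5 of each site (before the last base), so after position 128.
Linear molecule, 1 cut → 2 fragments:
  1–128 → 128 bp
  129–147 → 19 bp
Sorted largest to smallest: 128, 19 bp.

128, 19 bp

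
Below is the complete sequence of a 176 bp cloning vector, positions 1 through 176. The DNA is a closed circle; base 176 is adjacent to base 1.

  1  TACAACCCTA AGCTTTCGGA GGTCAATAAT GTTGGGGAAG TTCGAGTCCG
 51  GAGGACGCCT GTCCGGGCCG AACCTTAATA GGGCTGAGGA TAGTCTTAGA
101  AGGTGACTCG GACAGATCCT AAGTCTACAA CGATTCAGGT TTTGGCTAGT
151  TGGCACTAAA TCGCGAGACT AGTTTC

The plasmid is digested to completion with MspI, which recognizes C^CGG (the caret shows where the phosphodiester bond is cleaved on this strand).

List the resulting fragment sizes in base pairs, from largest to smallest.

MspI sites (CCGG) start at positions 48, 63.
MspI cuts after the first base of each site, so after positions 48, 63.
Circular molecule, 2 cuts → 2 fragments:
  49–63 → 15 bp
  64–176 then 1–48 → 113 + 48 = 161 bp
Sorted largest to smallest: 161, 15 bp.

161, 15 bp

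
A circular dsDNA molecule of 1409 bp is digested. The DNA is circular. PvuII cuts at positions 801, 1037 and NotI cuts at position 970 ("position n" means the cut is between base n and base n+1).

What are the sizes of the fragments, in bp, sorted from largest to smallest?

Combined cut positions (sorted): 801, 970, 1037.
Circular molecule, 3 cuts → 3 fragments:
  970 − 801 = 169 bp
  1037 − 970 = 67 bp
  wrap: 1409 − 1037 + 801 = 1173 bp
Sorted largest to smallest: 1173, 169, 67 bp.

1173, 169, 67 bp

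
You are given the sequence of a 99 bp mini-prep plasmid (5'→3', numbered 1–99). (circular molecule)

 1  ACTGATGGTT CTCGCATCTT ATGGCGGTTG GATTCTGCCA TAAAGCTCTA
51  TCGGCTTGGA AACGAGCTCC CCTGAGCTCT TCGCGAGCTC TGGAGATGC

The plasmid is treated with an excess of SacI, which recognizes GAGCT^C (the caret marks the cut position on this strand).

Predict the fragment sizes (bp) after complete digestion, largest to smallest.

78, 11, 10 bp

SacI sites (GAGCTC) start at positions 64, 74, 85.
SacI cuts after base 5 of each site (before the last base), so after positions 68, 78, 89.
Circular molecule, 3 cuts → 3 fragments:
  69–78 → 10 bp
  79–89 → 11 bp
  90–99 then 1–68 → 10 + 68 = 78 bp
Sorted largest to smallest: 78, 11, 10 bp.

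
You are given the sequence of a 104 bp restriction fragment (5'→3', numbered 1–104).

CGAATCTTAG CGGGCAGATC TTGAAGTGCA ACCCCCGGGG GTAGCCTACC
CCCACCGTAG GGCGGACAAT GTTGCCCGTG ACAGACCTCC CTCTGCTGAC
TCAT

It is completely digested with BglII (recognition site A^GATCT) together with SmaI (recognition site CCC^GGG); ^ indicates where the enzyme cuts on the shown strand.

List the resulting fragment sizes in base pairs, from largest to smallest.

The BglII site (AGATCT) starts at position 16.
BglII cuts after the first base of each site, so after position 16.
The SmaI site (CCCGGG) starts at position 34.
SmaI cuts after base 3 of each site, so after position 36.
Combined cut positions: 16, 36.
Linear molecule, 2 cuts → 3 fragments:
  1–16 → 16 bp
  17–36 → 20 bp
  37–104 → 68 bp
Sorted largest to smallest: 68, 20, 16 bp.

68, 20, 16 bp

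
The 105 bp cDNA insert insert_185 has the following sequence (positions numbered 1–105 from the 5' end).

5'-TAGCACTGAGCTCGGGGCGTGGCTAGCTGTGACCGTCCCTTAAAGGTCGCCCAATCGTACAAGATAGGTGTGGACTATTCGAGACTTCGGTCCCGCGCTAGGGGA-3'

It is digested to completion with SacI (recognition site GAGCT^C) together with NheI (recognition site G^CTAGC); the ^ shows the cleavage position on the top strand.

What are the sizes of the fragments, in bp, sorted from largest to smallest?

83, 12, 10 bp

The SacI site (GAGCTC) starts at position 8.
SacI cuts after base 5 of each site (before the last base), so after position 12.
The NheI site (GCTAGC) starts at position 22.
NheI cuts after the first base of each site, so after position 22.
Combined cut positions: 12, 22.
Linear molecule, 2 cuts → 3 fragments:
  1–12 → 12 bp
  13–22 → 10 bp
  23–105 → 83 bp
Sorted largest to smallest: 83, 12, 10 bp.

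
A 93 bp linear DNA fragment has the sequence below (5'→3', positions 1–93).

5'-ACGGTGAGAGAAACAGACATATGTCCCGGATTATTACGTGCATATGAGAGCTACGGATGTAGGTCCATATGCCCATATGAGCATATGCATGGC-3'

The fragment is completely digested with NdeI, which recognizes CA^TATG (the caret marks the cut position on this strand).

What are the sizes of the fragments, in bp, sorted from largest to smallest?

NdeI sites (CATATG) start at positions 18, 41, 66, 74, 82.
NdeI cuts after base 2 of each site, so after positions 19, 42, 67, 75, 83.
Linear molecule, 5 cuts → 6 fragments:
  1–19 → 19 bp
  20–42 → 23 bp
  43–67 → 25 bp
  68–75 → 8 bp
  76–83 → 8 bp
  84–93 → 10 bp
Sorted largest to smallest: 25, 23, 19, 10, 8, 8 bp.

25, 23, 19, 10, 8, 8 bp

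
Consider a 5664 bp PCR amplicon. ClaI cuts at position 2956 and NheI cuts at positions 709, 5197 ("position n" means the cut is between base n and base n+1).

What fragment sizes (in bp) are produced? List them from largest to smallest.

Combined cut positions (sorted): 709, 2956, 5197.
Linear molecule, 3 cuts → 4 fragments:
  709 − 0 = 709 bp
  2956 − 709 = 2247 bp
  5197 − 2956 = 2241 bp
  5664 − 5197 = 467 bp
Sorted largest to smallest: 2247, 2241, 709, 467 bp.

2247, 2241, 709, 467 bp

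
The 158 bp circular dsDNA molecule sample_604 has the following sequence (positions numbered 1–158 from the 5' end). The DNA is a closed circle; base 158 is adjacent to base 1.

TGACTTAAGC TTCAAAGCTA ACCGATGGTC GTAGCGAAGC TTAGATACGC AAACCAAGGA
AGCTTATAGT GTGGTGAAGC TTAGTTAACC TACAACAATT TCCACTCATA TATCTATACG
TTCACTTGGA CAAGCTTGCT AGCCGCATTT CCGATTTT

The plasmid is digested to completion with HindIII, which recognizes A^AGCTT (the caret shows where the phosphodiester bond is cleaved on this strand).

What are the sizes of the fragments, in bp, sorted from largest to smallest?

HindIII sites (AAGCTT) start at positions 7, 37, 60, 77, 132.
HindIII cuts after the first base of each site, so after positions 7, 37, 60, 77, 132.
Circular molecule, 5 cuts → 5 fragments:
  8–37 → 30 bp
  38–60 → 23 bp
  61–77 → 17 bp
  78–132 → 55 bp
  133–158 then 1–7 → 26 + 7 = 33 bp
Sorted largest to smallest: 55, 33, 30, 23, 17 bp.

55, 33, 30, 23, 17 bp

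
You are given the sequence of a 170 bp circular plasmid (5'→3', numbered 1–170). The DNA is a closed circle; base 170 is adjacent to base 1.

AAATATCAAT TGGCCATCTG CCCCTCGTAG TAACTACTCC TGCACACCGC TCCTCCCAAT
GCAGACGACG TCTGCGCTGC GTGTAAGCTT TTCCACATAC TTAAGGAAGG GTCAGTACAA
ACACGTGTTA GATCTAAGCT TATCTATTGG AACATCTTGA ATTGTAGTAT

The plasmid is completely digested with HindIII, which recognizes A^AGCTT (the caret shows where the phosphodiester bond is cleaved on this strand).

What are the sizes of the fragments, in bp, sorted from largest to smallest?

HindIII sites (AAGCTT) start at positions 85, 136.
HindIII cuts after the first base of each site, so after positions 85, 136.
Circular molecule, 2 cuts → 2 fragments:
  86–136 → 51 bp
  137–170 then 1–85 → 34 + 85 = 119 bp
Sorted largest to smallest: 119, 51 bp.

119, 51 bp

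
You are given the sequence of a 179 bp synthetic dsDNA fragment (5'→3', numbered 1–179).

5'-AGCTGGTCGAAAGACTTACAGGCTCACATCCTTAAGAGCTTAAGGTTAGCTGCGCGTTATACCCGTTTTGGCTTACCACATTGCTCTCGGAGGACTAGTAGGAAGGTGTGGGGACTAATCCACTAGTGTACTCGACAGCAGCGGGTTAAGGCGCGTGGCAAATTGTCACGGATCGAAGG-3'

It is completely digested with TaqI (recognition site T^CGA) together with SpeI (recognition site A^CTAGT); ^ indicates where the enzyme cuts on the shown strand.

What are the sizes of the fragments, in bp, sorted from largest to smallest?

87, 41, 28, 10, 7, 6 bp

TaqI sites (TCGA) start at positions 7, 132, 173.
TaqI cuts after the first base of each site, so after positions 7, 132, 173.
SpeI sites (ACTAGT) start at positions 94, 122.
SpeI cuts after the first base of each site, so after positions 94, 122.
Combined cut positions: 7, 94, 122, 132, 173.
Linear molecule, 5 cuts → 6 fragments:
  1–7 → 7 bp
  8–94 → 87 bp
  95–122 → 28 bp
  123–132 → 10 bp
  133–173 → 41 bp
  174–179 → 6 bp
Sorted largest to smallest: 87, 41, 28, 10, 7, 6 bp.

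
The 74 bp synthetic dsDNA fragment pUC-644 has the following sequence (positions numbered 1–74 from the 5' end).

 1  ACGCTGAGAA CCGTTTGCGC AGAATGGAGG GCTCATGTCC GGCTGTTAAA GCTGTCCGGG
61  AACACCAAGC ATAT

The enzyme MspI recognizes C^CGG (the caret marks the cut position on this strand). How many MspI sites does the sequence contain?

2

CCGG occurs starting at positions 39, 56.
MspI cuts at 2 sites.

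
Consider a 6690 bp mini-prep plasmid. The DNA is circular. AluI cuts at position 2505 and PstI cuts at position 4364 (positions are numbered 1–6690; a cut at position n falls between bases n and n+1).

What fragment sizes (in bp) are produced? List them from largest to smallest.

Combined cut positions (sorted): 2505, 4364.
Circular molecule, 2 cuts → 2 fragments:
  4364 − 2505 = 1859 bp
  wrap: 6690 − 4364 + 2505 = 4831 bp
Sorted largest to smallest: 4831, 1859 bp.

4831, 1859 bp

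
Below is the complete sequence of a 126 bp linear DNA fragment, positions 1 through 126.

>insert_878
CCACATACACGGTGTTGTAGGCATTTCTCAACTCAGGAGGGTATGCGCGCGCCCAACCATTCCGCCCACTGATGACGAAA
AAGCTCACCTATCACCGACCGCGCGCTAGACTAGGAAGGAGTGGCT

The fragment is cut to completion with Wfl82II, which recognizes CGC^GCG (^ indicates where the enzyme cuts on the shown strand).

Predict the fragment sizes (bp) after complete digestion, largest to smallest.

54, 48, 24 bp

Wfl82II sites (CGCGCG) start at positions 46, 100.
Wfl82II cuts after base 3 of each site, so after positions 48, 102.
Linear molecule, 2 cuts → 3 fragments:
  1–48 → 48 bp
  49–102 → 54 bp
  103–126 → 24 bp
Sorted largest to smallest: 54, 48, 24 bp.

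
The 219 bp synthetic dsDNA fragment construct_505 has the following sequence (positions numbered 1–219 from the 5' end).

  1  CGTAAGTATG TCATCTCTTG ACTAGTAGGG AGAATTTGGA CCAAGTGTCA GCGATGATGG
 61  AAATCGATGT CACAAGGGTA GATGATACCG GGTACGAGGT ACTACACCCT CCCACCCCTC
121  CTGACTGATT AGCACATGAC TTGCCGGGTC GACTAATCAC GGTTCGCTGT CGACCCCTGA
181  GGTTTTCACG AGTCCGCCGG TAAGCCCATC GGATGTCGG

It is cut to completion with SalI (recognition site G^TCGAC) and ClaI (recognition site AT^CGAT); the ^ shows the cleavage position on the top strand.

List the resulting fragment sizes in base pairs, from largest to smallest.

84, 64, 50, 21 bp

SalI sites (GTCGAC) start at positions 148, 169.
SalI cuts after the first base of each site, so after positions 148, 169.
The ClaI site (ATCGAT) starts at position 63.
ClaI cuts after base 2 of each site, so after position 64.
Combined cut positions: 64, 148, 169.
Linear molecule, 3 cuts → 4 fragments:
  1–64 → 64 bp
  65–148 → 84 bp
  149–169 → 21 bp
  170–219 → 50 bp
Sorted largest to smallest: 84, 64, 50, 21 bp.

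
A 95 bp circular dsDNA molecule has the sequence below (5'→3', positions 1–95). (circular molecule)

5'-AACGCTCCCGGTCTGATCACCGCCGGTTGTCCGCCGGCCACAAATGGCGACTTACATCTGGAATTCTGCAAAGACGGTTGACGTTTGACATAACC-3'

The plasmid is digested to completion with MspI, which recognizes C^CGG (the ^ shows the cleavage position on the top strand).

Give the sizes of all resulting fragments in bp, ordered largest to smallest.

MspI sites (CCGG) start at positions 8, 23, 34.
MspI cuts after the first base of each site, so after positions 8, 23, 34.
Circular molecule, 3 cuts → 3 fragments:
  9–23 → 15 bp
  24–34 → 11 bp
  35–95 then 1–8 → 61 + 8 = 69 bp
Sorted largest to smallest: 69, 15, 11 bp.

69, 15, 11 bp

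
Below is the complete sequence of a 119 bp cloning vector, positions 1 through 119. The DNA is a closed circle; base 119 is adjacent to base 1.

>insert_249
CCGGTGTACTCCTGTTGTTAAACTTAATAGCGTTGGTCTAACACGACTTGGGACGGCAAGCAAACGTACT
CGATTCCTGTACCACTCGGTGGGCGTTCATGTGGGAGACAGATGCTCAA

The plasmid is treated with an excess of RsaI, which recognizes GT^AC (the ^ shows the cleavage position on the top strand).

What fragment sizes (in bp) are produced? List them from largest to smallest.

RsaI sites (GTAC) start at positions 6, 66, 79.
RsaI cuts after base 2 of each site, so after positions 7, 67, 80.
Circular molecule, 3 cuts → 3 fragments:
  8–67 → 60 bp
  68–80 → 13 bp
  81–119 then 1–7 → 39 + 7 = 46 bp
Sorted largest to smallest: 60, 46, 13 bp.

60, 46, 13 bp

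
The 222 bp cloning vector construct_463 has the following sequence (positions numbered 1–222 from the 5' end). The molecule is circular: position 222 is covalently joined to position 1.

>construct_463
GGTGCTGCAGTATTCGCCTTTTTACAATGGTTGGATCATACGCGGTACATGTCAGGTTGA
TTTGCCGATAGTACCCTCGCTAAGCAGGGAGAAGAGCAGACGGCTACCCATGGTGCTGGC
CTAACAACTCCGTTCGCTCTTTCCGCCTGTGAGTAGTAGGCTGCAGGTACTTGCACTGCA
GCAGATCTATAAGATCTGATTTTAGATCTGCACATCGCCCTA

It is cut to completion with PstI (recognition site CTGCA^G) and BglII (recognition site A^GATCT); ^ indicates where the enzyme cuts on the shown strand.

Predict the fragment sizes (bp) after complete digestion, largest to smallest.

156, 27, 15, 12, 9, 3 bp

PstI sites (CTGCAG) start at positions 5, 161, 176.
PstI cuts after base 5 of each site (before the last base), so after positions 9, 165, 180.
BglII sites (AGATCT) start at positions 183, 192, 204.
BglII cuts after the first base of each site, so after positions 183, 192, 204.
Combined cut positions: 9, 165, 180, 183, 192, 204.
Circular molecule, 6 cuts → 6 fragments:
  10–165 → 156 bp
  166–180 → 15 bp
  181–183 → 3 bp
  184–192 → 9 bp
  193–204 → 12 bp
  205–222 then 1–9 → 18 + 9 = 27 bp
Sorted largest to smallest: 156, 27, 15, 12, 9, 3 bp.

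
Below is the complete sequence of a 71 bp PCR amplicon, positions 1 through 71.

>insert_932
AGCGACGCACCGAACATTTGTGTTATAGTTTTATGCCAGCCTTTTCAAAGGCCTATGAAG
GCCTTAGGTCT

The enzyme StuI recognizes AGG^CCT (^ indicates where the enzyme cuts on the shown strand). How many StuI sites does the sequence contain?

2

AGGCCT occurs starting at positions 49, 59.
StuI cuts at 2 sites.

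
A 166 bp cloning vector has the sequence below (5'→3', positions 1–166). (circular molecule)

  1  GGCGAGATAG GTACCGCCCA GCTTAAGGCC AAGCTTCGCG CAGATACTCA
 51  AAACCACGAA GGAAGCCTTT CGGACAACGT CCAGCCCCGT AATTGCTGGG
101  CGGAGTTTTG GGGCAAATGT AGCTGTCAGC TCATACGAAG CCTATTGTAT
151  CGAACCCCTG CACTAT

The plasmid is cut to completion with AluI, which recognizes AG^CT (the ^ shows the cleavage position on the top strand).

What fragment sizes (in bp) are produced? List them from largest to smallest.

AluI sites (AGCT) start at positions 20, 32, 121, 128.
AluI cuts after base 2 of each site, so after positions 21, 33, 122, 129.
Circular molecule, 4 cuts → 4 fragments:
  22–33 → 12 bp
  34–122 → 89 bp
  123–129 → 7 bp
  130–166 then 1–21 → 37 + 21 = 58 bp
Sorted largest to smallest: 89, 58, 12, 7 bp.

89, 58, 12, 7 bp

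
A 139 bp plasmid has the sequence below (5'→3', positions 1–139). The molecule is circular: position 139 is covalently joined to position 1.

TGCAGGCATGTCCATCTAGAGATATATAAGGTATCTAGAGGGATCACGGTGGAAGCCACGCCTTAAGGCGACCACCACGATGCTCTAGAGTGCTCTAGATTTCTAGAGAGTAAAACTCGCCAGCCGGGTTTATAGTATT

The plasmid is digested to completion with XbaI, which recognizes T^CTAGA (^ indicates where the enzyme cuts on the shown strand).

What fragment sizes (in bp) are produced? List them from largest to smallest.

XbaI sites (TCTAGA) start at positions 15, 34, 84, 94, 102.
XbaI cuts after the first base of each site, so after positions 15, 34, 84, 94, 102.
Circular molecule, 5 cuts → 5 fragments:
  16–34 → 19 bp
  35–84 → 50 bp
  85–94 → 10 bp
  95–102 → 8 bp
  103–139 then 1–15 → 37 + 15 = 52 bp
Sorted largest to smallest: 52, 50, 19, 10, 8 bp.

52, 50, 19, 10, 8 bp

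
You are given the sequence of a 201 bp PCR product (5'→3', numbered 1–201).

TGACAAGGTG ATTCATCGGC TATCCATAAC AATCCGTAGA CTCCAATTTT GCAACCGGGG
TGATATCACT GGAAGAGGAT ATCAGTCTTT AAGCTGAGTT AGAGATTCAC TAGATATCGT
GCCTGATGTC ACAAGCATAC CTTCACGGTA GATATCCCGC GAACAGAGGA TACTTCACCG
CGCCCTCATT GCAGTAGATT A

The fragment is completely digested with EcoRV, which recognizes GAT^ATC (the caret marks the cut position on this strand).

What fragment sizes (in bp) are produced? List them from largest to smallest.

EcoRV sites (GATATC) start at positions 62, 78, 113, 151.
EcoRV cuts after base 3 of each site, so after positions 64, 80, 115, 153.
Linear molecule, 4 cuts → 5 fragments:
  1–64 → 64 bp
  65–80 → 16 bp
  81–115 → 35 bp
  116–153 → 38 bp
  154–201 → 48 bp
Sorted largest to smallest: 64, 48, 38, 35, 16 bp.

64, 48, 38, 35, 16 bp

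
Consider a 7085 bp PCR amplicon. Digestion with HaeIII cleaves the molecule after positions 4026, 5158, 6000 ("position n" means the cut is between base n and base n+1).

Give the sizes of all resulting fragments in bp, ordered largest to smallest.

4026, 1132, 1085, 842 bp

Linear molecule, 3 cuts → 4 fragments:
  4026 − 0 = 4026 bp
  5158 − 4026 = 1132 bp
  6000 − 5158 = 842 bp
  7085 − 6000 = 1085 bp
Sorted largest to smallest: 4026, 1132, 1085, 842 bp.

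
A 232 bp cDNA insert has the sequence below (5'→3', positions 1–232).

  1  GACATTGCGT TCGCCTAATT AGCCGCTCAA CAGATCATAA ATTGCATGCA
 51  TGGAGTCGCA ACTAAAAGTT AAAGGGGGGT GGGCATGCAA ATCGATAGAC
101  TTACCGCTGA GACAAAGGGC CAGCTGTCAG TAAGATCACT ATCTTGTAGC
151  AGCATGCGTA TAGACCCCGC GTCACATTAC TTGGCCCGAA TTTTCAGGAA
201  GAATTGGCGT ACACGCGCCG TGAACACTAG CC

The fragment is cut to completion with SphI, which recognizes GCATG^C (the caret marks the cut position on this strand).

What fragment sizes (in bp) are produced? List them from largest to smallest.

SphI sites (GCATGC) start at positions 44, 83, 152.
SphI cuts after base 5 of each site (before the last base), so after positions 48, 87, 156.
Linear molecule, 3 cuts → 4 fragments:
  1–48 → 48 bp
  49–87 → 39 bp
  88–156 → 69 bp
  157–232 → 76 bp
Sorted largest to smallest: 76, 69, 48, 39 bp.

76, 69, 48, 39 bp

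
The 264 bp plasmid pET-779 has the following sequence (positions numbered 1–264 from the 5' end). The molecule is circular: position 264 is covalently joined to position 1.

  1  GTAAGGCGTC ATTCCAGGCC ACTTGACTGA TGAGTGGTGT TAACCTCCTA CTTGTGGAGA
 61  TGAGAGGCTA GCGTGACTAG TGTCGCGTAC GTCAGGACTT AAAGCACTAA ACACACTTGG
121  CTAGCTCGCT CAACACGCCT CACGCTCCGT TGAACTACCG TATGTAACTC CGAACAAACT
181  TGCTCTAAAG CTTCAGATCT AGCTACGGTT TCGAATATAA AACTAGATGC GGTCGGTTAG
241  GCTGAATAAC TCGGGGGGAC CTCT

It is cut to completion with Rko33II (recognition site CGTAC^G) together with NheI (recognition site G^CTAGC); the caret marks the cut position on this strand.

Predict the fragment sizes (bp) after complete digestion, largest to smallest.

211, 30, 23 bp

The Rko33II site (CGTACG) starts at position 86.
Rko33II cuts after base 5 of each site (before the last base), so after position 90.
NheI sites (GCTAGC) start at positions 67, 120.
NheI cuts after the first base of each site, so after positions 67, 120.
Combined cut positions: 67, 90, 120.
Circular molecule, 3 cuts → 3 fragments:
  68–90 → 23 bp
  91–120 → 30 bp
  121–264 then 1–67 → 144 + 67 = 211 bp
Sorted largest to smallest: 211, 30, 23 bp.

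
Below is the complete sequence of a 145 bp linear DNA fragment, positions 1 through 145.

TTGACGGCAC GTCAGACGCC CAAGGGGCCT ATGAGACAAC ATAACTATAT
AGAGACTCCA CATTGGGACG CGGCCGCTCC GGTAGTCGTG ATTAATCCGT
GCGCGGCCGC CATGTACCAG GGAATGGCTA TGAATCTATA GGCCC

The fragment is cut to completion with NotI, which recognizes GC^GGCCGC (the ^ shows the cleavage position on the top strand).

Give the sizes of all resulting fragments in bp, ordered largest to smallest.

71, 41, 33 bp

NotI sites (GCGGCCGC) start at positions 70, 103.
NotI cuts after base 2 of each site, so after positions 71, 104.
Linear molecule, 2 cuts → 3 fragments:
  1–71 → 71 bp
  72–104 → 33 bp
  105–145 → 41 bp
Sorted largest to smallest: 71, 41, 33 bp.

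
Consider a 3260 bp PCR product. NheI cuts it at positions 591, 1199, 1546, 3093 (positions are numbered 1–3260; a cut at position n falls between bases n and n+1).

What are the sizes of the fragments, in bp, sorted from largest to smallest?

1547, 608, 591, 347, 167 bp

Linear molecule, 4 cuts → 5 fragments:
  591 − 0 = 591 bp
  1199 − 591 = 608 bp
  1546 − 1199 = 347 bp
  3093 − 1546 = 1547 bp
  3260 − 3093 = 167 bp
Sorted largest to smallest: 1547, 608, 591, 347, 167 bp.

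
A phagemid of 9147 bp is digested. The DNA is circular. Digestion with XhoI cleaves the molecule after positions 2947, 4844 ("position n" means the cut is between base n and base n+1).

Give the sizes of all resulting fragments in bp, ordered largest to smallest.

Circular molecule, 2 cuts → 2 fragments:
  4844 − 2947 = 1897 bp
  wrap: 9147 − 4844 + 2947 = 7250 bp
Sorted largest to smallest: 7250, 1897 bp.

7250, 1897 bp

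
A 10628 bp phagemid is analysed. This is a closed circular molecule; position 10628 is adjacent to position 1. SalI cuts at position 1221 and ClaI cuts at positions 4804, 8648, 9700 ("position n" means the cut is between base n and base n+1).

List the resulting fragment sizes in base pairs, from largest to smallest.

3844, 3583, 2149, 1052 bp

Combined cut positions (sorted): 1221, 4804, 8648, 9700.
Circular molecule, 4 cuts → 4 fragments:
  4804 − 1221 = 3583 bp
  8648 − 4804 = 3844 bp
  9700 − 8648 = 1052 bp
  wrap: 10628 − 9700 + 1221 = 2149 bp
Sorted largest to smallest: 3844, 3583, 2149, 1052 bp.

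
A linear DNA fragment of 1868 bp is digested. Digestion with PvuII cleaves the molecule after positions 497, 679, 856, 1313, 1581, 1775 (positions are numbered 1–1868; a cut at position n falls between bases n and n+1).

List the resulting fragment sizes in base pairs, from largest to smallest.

Linear molecule, 6 cuts → 7 fragments:
  497 − 0 = 497 bp
  679 − 497 = 182 bp
  856 − 679 = 177 bp
  1313 − 856 = 457 bp
  1581 − 1313 = 268 bp
  1775 − 1581 = 194 bp
  1868 − 1775 = 93 bp
Sorted largest to smallest: 497, 457, 268, 194, 182, 177, 93 bp.

497, 457, 268, 194, 182, 177, 93 bp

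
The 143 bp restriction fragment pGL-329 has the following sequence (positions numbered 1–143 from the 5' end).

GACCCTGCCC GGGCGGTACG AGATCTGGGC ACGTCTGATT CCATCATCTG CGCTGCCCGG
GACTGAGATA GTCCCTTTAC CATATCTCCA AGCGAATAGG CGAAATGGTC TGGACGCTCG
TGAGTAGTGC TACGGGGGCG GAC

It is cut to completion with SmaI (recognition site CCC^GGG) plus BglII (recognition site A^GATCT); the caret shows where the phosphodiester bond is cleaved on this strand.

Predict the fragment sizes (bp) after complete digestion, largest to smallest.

85, 37, 11, 10 bp

SmaI sites (CCCGGG) start at positions 8, 56.
SmaI cuts after base 3 of each site, so after positions 10, 58.
The BglII site (AGATCT) starts at position 21.
BglII cuts after the first base of each site, so after position 21.
Combined cut positions: 10, 21, 58.
Linear molecule, 3 cuts → 4 fragments:
  1–10 → 10 bp
  11–21 → 11 bp
  22–58 → 37 bp
  59–143 → 85 bp
Sorted largest to smallest: 85, 37, 11, 10 bp.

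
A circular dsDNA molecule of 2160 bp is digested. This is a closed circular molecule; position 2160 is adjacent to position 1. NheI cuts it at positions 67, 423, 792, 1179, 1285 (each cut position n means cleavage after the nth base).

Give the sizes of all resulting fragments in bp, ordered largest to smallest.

Circular molecule, 5 cuts → 5 fragments:
  423 − 67 = 356 bp
  792 − 423 = 369 bp
  1179 − 792 = 387 bp
  1285 − 1179 = 106 bp
  wrap: 2160 − 1285 + 67 = 942 bp
Sorted largest to smallest: 942, 387, 369, 356, 106 bp.

942, 387, 369, 356, 106 bp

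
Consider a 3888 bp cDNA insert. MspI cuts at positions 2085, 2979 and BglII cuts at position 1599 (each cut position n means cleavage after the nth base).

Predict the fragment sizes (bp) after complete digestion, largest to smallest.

Combined cut positions (sorted): 1599, 2085, 2979.
Linear molecule, 3 cuts → 4 fragments:
  1599 − 0 = 1599 bp
  2085 − 1599 = 486 bp
  2979 − 2085 = 894 bp
  3888 − 2979 = 909 bp
Sorted largest to smallest: 1599, 909, 894, 486 bp.

1599, 909, 894, 486 bp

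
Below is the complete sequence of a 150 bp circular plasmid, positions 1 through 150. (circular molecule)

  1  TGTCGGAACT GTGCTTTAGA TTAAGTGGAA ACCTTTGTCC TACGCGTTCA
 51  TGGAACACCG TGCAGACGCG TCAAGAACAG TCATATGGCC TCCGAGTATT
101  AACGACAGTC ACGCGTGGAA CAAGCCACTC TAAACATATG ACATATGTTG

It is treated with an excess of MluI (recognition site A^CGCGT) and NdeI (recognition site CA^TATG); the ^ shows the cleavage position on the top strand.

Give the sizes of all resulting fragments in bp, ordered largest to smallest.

MluI sites (ACGCGT) start at positions 42, 66, 111.
MluI cuts after the first base of each site, so after positions 42, 66, 111.
NdeI sites (CATATG) start at positions 82, 135, 142.
NdeI cuts after base 2 of each site, so after positions 83, 136, 143.
Combined cut positions: 42, 66, 83, 111, 136, 143.
Circular molecule, 6 cuts → 6 fragments:
  43–66 → 24 bp
  67–83 → 17 bp
  84–111 → 28 bp
  112–136 → 25 bp
  137–143 → 7 bp
  144–150 then 1–42 → 7 + 42 = 49 bp
Sorted largest to smallest: 49, 28, 25, 24, 17, 7 bp.

49, 28, 25, 24, 17, 7 bp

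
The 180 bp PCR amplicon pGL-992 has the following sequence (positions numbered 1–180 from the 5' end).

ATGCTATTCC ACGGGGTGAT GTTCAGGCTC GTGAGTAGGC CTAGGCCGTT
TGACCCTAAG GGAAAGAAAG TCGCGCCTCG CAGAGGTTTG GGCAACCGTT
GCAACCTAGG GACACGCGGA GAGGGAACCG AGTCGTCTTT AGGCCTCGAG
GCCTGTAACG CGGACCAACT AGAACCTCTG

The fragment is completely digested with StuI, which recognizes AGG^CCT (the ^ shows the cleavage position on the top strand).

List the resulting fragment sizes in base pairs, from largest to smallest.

StuI sites (AGGCCT) start at positions 37, 141, 149.
StuI cuts after base 3 of each site, so after positions 39, 143, 151.
Linear molecule, 3 cuts → 4 fragments:
  1–39 → 39 bp
  40–143 → 104 bp
  144–151 → 8 bp
  152–180 → 29 bp
Sorted largest to smallest: 104, 39, 29, 8 bp.

104, 39, 29, 8 bp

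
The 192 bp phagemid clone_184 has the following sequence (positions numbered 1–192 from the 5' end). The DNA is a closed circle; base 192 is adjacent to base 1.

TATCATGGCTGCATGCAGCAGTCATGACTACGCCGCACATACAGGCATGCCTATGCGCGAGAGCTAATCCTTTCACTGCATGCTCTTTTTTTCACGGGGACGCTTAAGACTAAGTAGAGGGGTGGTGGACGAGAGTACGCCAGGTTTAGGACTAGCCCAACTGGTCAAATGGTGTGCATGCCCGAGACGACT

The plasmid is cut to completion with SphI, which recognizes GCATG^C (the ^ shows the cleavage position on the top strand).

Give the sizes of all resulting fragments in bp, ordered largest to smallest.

SphI sites (GCATGC) start at positions 11, 45, 78, 176.
SphI cuts after base 5 of each site (before the last base), so after positions 15, 49, 82, 180.
Circular molecule, 4 cuts → 4 fragments:
  16–49 → 34 bp
  50–82 → 33 bp
  83–180 → 98 bp
  181–192 then 1–15 → 12 + 15 = 27 bp
Sorted largest to smallest: 98, 34, 33, 27 bp.

98, 34, 33, 27 bp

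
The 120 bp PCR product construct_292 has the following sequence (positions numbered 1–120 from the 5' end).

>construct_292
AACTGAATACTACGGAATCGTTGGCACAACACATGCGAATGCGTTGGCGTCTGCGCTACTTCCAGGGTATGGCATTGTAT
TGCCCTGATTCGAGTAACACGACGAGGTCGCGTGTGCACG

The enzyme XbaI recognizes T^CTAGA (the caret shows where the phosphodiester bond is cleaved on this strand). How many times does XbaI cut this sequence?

No occurrence of TCTAGA is present in the sequence.
XbaI does not cut: 0 sites.

0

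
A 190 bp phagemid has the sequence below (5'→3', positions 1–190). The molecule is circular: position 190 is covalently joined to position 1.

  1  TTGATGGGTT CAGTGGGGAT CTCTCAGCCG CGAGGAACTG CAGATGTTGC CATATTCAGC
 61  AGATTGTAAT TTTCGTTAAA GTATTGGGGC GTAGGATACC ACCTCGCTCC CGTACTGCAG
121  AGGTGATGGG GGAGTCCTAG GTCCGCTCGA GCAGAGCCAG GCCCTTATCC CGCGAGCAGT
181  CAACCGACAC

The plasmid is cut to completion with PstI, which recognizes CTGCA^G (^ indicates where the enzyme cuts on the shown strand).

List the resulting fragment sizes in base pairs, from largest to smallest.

113, 77 bp

PstI sites (CTGCAG) start at positions 38, 115.
PstI cuts after base 5 of each site (before the last base), so after positions 42, 119.
Circular molecule, 2 cuts → 2 fragments:
  43–119 → 77 bp
  120–190 then 1–42 → 71 + 42 = 113 bp
Sorted largest to smallest: 113, 77 bp.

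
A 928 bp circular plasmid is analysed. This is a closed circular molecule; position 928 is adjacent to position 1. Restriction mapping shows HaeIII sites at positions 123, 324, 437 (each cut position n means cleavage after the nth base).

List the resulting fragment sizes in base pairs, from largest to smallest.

614, 201, 113 bp

Circular molecule, 3 cuts → 3 fragments:
  324 − 123 = 201 bp
  437 − 324 = 113 bp
  wrap: 928 − 437 + 123 = 614 bp
Sorted largest to smallest: 614, 201, 113 bp.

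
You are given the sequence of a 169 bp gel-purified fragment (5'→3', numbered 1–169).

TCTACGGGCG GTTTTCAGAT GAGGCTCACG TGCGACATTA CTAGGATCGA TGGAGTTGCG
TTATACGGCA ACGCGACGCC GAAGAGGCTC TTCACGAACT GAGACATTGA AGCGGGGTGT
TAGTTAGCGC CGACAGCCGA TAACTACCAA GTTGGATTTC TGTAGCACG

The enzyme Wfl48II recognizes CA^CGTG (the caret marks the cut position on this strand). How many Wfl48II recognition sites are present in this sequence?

1

CACGTG occurs starting at position 27.
Wfl48II cuts at 1 site.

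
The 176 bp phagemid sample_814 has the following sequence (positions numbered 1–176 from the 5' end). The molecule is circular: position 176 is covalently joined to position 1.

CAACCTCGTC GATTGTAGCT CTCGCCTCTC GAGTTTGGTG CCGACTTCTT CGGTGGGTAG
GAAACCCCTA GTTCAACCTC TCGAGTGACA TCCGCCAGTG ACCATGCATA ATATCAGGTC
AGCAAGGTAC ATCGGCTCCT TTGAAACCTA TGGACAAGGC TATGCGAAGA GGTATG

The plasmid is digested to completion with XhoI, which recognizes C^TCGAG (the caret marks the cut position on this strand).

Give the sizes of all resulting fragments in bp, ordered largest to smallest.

124, 52 bp

XhoI sites (CTCGAG) start at positions 28, 80.
XhoI cuts after the first base of each site, so after positions 28, 80.
Circular molecule, 2 cuts → 2 fragments:
  29–80 → 52 bp
  81–176 then 1–28 → 96 + 28 = 124 bp
Sorted largest to smallest: 124, 52 bp.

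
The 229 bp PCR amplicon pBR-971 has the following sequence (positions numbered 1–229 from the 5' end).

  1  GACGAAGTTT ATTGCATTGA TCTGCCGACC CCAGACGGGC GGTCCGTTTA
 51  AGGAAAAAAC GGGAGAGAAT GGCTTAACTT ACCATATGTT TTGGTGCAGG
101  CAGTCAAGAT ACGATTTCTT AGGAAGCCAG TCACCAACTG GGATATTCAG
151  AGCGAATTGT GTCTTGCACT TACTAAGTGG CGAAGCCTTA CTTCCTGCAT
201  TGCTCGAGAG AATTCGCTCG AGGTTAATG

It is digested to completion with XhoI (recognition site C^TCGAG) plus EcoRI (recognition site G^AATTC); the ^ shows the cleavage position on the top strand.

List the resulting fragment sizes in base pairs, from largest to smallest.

203, 12, 7, 7 bp

XhoI sites (CTCGAG) start at positions 203, 217.
XhoI cuts after the first base of each site, so after positions 203, 217.
The EcoRI site (GAATTC) starts at position 210.
EcoRI cuts after the first base of each site, so after position 210.
Combined cut positions: 203, 210, 217.
Linear molecule, 3 cuts → 4 fragments:
  1–203 → 203 bp
  204–210 → 7 bp
  211–217 → 7 bp
  218–229 → 12 bp
Sorted largest to smallest: 203, 12, 7, 7 bp.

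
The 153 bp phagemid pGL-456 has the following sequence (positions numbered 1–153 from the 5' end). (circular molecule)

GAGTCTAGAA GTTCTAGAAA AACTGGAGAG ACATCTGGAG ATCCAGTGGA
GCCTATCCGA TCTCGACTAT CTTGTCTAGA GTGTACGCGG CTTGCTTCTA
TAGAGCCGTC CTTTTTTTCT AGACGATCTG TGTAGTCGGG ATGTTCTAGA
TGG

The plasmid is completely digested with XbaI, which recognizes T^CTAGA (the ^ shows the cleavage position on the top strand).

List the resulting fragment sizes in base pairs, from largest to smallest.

62, 43, 27, 12, 9 bp

XbaI sites (TCTAGA) start at positions 4, 13, 75, 118, 145.
XbaI cuts after the first base of each site, so after positions 4, 13, 75, 118, 145.
Circular molecule, 5 cuts → 5 fragments:
  5–13 → 9 bp
  14–75 → 62 bp
  76–118 → 43 bp
  119–145 → 27 bp
  146–153 then 1–4 → 8 + 4 = 12 bp
Sorted largest to smallest: 62, 43, 27, 12, 9 bp.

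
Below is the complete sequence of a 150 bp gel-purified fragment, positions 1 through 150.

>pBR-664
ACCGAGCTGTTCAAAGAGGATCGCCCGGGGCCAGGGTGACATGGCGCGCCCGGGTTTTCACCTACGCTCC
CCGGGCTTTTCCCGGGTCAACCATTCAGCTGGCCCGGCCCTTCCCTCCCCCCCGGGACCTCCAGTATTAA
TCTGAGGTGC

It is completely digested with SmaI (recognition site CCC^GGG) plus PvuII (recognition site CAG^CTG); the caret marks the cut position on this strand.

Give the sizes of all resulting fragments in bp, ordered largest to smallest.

SmaI sites (CCCGGG) start at positions 24, 49, 70, 81, 121.
SmaI cuts after base 3 of each site, so after positions 26, 51, 72, 83, 123.
The PvuII site (CAGCTG) starts at position 96.
PvuII cuts after base 3 of each site, so after position 98.
Combined cut positions: 26, 51, 72, 83, 98, 123.
Linear molecule, 6 cuts → 7 fragments:
  1–26 → 26 bp
  27–51 → 25 bp
  52–72 → 21 bp
  73–83 → 11 bp
  84–98 → 15 bp
  99–123 → 25 bp
  124–150 → 27 bp
Sorted largest to smallest: 27, 26, 25, 25, 21, 15, 11 bp.

27, 26, 25, 25, 21, 15, 11 bp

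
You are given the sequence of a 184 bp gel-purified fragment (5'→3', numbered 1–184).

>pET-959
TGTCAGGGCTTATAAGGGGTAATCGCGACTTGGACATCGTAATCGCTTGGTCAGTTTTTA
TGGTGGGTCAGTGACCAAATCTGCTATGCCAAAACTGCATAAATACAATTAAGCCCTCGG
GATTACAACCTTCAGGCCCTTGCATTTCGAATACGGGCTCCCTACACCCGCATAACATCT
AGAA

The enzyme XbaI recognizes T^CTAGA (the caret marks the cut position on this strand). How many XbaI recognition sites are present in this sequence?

1

TCTAGA occurs starting at position 178.
XbaI cuts at 1 site.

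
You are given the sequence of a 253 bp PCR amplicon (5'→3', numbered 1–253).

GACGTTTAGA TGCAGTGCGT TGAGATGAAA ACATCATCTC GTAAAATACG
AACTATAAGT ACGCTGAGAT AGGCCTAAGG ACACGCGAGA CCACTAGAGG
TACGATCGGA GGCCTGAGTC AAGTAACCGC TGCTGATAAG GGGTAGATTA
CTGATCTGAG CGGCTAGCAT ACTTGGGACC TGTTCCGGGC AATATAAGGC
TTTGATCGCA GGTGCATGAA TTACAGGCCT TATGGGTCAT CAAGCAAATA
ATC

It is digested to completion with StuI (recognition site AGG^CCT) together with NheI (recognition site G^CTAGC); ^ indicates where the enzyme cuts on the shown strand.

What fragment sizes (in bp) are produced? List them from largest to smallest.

StuI sites (AGGCCT) start at positions 71, 110, 225.
StuI cuts after base 3 of each site, so after positions 73, 112, 227.
The NheI site (GCTAGC) starts at position 163.
NheI cuts after the first base of each site, so after position 163.
Combined cut positions: 73, 112, 163, 227.
Linear molecule, 4 cuts → 5 fragments:
  1–73 → 73 bp
  74–112 → 39 bp
  113–163 → 51 bp
  164–227 → 64 bp
  228–253 → 26 bp
Sorted largest to smallest: 73, 64, 51, 39, 26 bp.

73, 64, 51, 39, 26 bp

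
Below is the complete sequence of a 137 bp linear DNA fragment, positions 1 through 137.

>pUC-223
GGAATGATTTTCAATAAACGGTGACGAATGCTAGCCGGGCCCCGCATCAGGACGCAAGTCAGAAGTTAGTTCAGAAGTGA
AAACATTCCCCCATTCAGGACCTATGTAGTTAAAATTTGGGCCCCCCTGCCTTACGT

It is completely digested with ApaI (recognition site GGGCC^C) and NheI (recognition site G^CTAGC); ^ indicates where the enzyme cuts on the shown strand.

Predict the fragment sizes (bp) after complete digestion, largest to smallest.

ApaI sites (GGGCCC) start at positions 37, 119.
ApaI cuts after base 5 of each site (before the last base), so after positions 41, 123.
The NheI site (GCTAGC) starts at position 30.
NheI cuts after the first base of each site, so after position 30.
Combined cut positions: 30, 41, 123.
Linear molecule, 3 cuts → 4 fragments:
  1–30 → 30 bp
  31–41 → 11 bp
  42–123 → 82 bp
  124–137 → 14 bp
Sorted largest to smallest: 82, 30, 14, 11 bp.

82, 30, 14, 11 bp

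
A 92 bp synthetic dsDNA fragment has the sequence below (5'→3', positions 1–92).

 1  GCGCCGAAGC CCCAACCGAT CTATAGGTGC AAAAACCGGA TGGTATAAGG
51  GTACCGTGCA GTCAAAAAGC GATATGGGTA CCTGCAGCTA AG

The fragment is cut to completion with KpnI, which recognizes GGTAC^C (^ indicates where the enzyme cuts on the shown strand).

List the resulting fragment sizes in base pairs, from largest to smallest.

54, 27, 11 bp

KpnI sites (GGTACC) start at positions 50, 77.
KpnI cuts after base 5 of each site (before the last base), so after positions 54, 81.
Linear molecule, 2 cuts → 3 fragments:
  1–54 → 54 bp
  55–81 → 27 bp
  82–92 → 11 bp
Sorted largest to smallest: 54, 27, 11 bp.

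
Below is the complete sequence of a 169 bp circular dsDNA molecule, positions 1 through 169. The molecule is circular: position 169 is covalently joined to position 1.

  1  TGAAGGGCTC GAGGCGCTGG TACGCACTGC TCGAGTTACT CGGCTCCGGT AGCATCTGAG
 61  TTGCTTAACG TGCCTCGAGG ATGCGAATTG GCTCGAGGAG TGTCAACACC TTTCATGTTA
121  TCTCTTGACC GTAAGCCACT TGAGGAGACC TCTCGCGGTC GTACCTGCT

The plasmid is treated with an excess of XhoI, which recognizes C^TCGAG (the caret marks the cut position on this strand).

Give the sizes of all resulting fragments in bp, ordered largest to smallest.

XhoI sites (CTCGAG) start at positions 8, 30, 74, 92.
XhoI cuts after the first base of each site, so after positions 8, 30, 74, 92.
Circular molecule, 4 cuts → 4 fragments:
  9–30 → 22 bp
  31–74 → 44 bp
  75–92 → 18 bp
  93–169 then 1–8 → 77 + 8 = 85 bp
Sorted largest to smallest: 85, 44, 22, 18 bp.

85, 44, 22, 18 bp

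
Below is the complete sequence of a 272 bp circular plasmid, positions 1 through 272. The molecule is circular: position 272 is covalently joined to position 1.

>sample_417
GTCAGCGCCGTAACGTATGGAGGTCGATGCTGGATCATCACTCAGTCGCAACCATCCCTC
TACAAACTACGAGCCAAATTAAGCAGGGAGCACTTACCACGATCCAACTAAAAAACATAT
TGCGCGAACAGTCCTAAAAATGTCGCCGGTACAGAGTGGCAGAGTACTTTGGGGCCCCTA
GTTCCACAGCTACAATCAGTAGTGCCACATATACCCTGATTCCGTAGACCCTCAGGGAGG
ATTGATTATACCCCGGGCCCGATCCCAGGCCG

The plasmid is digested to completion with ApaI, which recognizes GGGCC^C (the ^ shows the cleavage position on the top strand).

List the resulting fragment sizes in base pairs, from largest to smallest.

189, 83 bp

ApaI sites (GGGCCC) start at positions 172, 255.
ApaI cuts after base 5 of each site (before the last base), so after positions 176, 259.
Circular molecule, 2 cuts → 2 fragments:
  177–259 → 83 bp
  260–272 then 1–176 → 13 + 176 = 189 bp
Sorted largest to smallest: 189, 83 bp.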